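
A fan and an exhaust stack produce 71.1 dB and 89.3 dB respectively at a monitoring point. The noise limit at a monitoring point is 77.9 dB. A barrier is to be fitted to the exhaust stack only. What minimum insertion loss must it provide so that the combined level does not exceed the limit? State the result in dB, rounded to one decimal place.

12.4 dB

Everything except the exhaust stack sums to 10^(71.1/10) = 1.288e+07 in linear terms, 71.10 dB.
The limit corresponds to 10^(77.9/10) = 6.166e+07; subtracting the fixed part leaves 4.878e+07 for the exhaust stack, i.e. 76.88 dB.
So the exhaust stack must be reduced from 89.3 to 76.88 dB: IL = 12.42 dB.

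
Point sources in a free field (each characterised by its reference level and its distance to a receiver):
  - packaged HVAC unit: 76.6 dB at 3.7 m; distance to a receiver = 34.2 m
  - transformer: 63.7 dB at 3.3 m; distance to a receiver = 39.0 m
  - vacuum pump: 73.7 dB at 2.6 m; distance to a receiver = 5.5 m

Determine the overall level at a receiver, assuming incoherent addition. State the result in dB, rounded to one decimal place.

67.6 dB

Apply inverse-square spreading to bring every level to the receiver, then sum 10^(L/10).
packaged HVAC unit: 76.6 − 20·log₁₀(34.2/3.7) = 76.6 − 19.32 = 57.28 dB.
transformer: 63.7 − 20·log₁₀(39.0/3.3) = 63.7 − 21.45 = 42.25 dB.
vacuum pump: 73.7 − 20·log₁₀(5.5/2.6) = 73.7 − 6.51 = 67.19 dB.
Σ 10^(L/10) = 5.790e+06 → L_total = 10·log₁₀(5.790e+06) = 67.63 dB.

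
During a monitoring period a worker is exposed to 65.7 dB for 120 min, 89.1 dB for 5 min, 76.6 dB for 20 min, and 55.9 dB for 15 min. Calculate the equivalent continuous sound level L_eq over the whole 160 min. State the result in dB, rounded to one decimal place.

Weight each interval's intensity by its duration and average over T = 160 min:
Σ tᵢ·10^(Lᵢ/10) = 120·10^(65.7/10) + 5·10^(89.1/10) + 20·10^(76.6/10) + 15·10^(55.9/10) = 5.430e+09.
L_eq = 10·log₁₀(5.430e+09/160) = 75.31 dB.

75.3 dB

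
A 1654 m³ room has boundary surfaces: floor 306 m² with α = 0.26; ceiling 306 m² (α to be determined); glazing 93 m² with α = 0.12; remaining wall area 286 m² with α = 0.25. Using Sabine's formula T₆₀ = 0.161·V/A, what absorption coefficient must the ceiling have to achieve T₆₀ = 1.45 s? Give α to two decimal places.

0.07

Required total absorption A = 0.161·1654/1.45 = 183.65 m².
Absorption from the other surfaces = 306·0.26 + 93·0.12 + 286·0.25 = 162.22 m², so the ceiling must supply 21.43 m² over 306 m².
α = 21.43/306 = 0.070.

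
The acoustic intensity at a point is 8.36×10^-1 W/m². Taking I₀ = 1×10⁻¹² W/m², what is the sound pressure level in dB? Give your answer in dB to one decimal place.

Dividing by I₀ shifts the exponent by 12: I/I₀ = 8.36×10^11.
L = 10·(0.9222 + 11) = 119.22 dB.

119.2 dB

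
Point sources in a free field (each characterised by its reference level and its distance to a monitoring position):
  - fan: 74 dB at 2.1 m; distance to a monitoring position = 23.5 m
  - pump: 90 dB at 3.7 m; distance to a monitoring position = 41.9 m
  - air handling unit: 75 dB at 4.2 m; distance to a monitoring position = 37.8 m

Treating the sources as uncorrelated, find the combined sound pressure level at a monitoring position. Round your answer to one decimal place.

Apply inverse-square spreading to bring every level to the receiver, then sum 10^(L/10).
fan: 74 − 20·log₁₀(23.5/2.1) = 74 − 20.98 = 53.02 dB.
pump: 90 − 20·log₁₀(41.9/3.7) = 90 − 21.08 = 68.92 dB.
air handling unit: 75 − 20·log₁₀(37.8/4.2) = 75 − 19.08 = 55.92 dB.
Σ 10^(L/10) = 8.389e+06 → L_total = 10·log₁₀(8.389e+06) = 69.24 dB.

69.2 dB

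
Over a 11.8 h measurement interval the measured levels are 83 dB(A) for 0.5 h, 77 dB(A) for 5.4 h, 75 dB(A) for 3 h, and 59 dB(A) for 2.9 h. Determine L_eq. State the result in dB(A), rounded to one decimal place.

Weight each interval's intensity by its duration and average over T = 11.8 h:
Σ tᵢ·10^(Lᵢ/10) = 0.5·10^(83/10) + 5.4·10^(77/10) + 3·10^(75/10) + 2.9·10^(59/10) = 4.676e+08.
L_eq = 10·log₁₀(4.676e+08/11.8) = 75.98 dB(A).

76.0 dB(A)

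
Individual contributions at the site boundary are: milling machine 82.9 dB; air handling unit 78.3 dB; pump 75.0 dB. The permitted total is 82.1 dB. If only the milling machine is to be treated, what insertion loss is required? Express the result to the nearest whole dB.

Everything except the milling machine sums to 10^(78.3/10) + 10^(75.0/10) = 9.923e+07 in linear terms, 79.97 dB.
To meet 82.1 dB overall, the treated milling machine may contribute at most 10^(82.1/10) − 9.923e+07 = 6.295e+07, i.e. 77.99 dB.
Required insertion loss = 82.9 − 77.99 = 4.91 dB.

5 dB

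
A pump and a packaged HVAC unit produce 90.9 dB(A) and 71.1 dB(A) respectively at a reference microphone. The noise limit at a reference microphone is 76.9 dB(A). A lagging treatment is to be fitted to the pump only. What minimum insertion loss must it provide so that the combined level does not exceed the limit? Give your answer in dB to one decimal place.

Fixed contribution from the other source: Σ 10^(L/10) = 10^(71.1/10) = 1.288e+07 (71.10 dB(A)).
To meet 76.9 dB(A) overall, the treated pump may contribute at most 10^(76.9/10) − 1.288e+07 = 3.610e+07, i.e. 75.57 dB(A).
So the pump must be reduced from 90.9 to 75.57 dB(A): IL = 15.33 dB.

15.3 dB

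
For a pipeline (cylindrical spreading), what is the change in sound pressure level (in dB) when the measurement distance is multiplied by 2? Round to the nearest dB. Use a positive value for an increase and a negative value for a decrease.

-3 dB

Line-source spreading: ΔL = −10·log₁₀(r₂/r₁).
ΔL = −10·log₁₀(2) = -3.01 dB.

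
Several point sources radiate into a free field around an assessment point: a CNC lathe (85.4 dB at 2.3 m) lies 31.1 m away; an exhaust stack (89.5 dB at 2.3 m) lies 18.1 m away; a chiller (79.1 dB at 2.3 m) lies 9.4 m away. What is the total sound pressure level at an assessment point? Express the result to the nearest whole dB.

Apply inverse-square spreading to bring every level to the receiver, then sum 10^(L/10).
CNC lathe: 85.4 − 20·log₁₀(31.1/2.3) = 85.4 − 22.62 = 62.78 dB.
exhaust stack: 89.5 − 20·log₁₀(18.1/2.3) = 89.5 − 17.92 = 71.58 dB.
chiller: 79.1 − 20·log₁₀(9.4/2.3) = 79.1 − 12.23 = 66.87 dB.
Σ 10^(L/10) = 2.115e+07 → L_total = 10·log₁₀(2.115e+07) = 73.25 dB.

73 dB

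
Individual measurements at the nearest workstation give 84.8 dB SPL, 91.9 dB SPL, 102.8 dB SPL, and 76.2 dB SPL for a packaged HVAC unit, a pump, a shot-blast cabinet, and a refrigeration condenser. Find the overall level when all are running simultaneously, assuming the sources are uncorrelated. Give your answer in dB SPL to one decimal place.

103.2 dB SPL

For uncorrelated sources the intensities add, so convert each level to linear form, sum, and take 10·log₁₀ of the total.
Σ 10^(L/10) = 10^(84.8/10) + 10^(91.9/10) + 10^(102.8/10) + 10^(76.2/10) = 2.095e+10.
L_total = 10·log₁₀(2.095e+10) = 103.21 dB SPL.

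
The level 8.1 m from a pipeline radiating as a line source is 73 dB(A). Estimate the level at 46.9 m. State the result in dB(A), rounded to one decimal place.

Line-source attenuation: ΔL = 10·log₁₀(r₂/r₁) = 10·log₁₀(46.9/8.1) = 7.627 dB.
L₂ = 73 − 10·log₁₀(46.9/8.1) = 73 − 7.627 = 65.37 dB(A).

65.4 dB(A)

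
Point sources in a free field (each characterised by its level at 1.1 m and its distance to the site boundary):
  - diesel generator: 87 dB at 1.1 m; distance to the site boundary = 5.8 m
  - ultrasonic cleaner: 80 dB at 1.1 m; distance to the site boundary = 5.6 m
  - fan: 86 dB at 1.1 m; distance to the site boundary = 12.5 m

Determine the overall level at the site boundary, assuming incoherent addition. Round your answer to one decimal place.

First find each source's level at the receiver (point-source: −20·log₁₀(r/r_ref)), then combine on an intensity basis.
diesel generator: 87 − 20·log₁₀(5.8/1.1) = 87 − 14.44 = 72.56 dB.
ultrasonic cleaner: 80 − 20·log₁₀(5.6/1.1) = 80 − 14.14 = 65.86 dB.
fan: 86 − 20·log₁₀(12.5/1.1) = 86 − 21.11 = 64.89 dB.
Σ 10^(L/10) = 2.497e+07 → L_total = 10·log₁₀(2.497e+07) = 73.97 dB.

74.0 dB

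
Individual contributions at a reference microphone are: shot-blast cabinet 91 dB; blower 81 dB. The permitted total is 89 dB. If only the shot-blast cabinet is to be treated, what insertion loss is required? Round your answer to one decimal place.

2.7 dB

Fixed contribution from the other source: Σ 10^(L/10) = 10^(81/10) = 1.259e+08 (81.00 dB).
The limit corresponds to 10^(89/10) = 7.943e+08; subtracting the fixed part leaves 6.684e+08 for the shot-blast cabinet, i.e. 88.25 dB.
So the shot-blast cabinet must be reduced from 91 to 88.25 dB: IL = 2.75 dB.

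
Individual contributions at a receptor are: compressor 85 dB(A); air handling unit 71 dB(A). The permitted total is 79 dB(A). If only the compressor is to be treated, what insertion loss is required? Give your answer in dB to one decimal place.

6.7 dB

Fixed contribution from the other source: Σ 10^(L/10) = 10^(71/10) = 1.259e+07 (71.00 dB(A)).
To meet 79 dB(A) overall, the treated compressor may contribute at most 10^(79/10) − 1.259e+07 = 6.684e+07, i.e. 78.25 dB(A).
So the compressor must be reduced from 85 to 78.25 dB(A): IL = 6.75 dB.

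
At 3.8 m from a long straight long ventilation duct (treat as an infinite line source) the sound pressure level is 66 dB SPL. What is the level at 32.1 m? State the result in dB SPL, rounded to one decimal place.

Line-source attenuation: ΔL = 10·log₁₀(r₂/r₁) = 10·log₁₀(32.1/3.8) = 9.267 dB.
L₂ = 66 − 10·log₁₀(32.1/3.8) = 66 − 9.267 = 56.73 dB SPL.

56.7 dB SPL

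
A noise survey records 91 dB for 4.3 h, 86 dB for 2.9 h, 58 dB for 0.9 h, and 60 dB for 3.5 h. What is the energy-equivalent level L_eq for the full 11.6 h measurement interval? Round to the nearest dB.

Weight each interval's intensity by its duration and average over T = 11.6 h:
Σ tᵢ·10^(Lᵢ/10) = 4.3·10^(91/10) + 2.9·10^(86/10) + 0.9·10^(58/10) + 3.5·10^(60/10) = 6.572e+09.
L_eq = 10·log₁₀(6.572e+09/11.6) = 87.53 dB.

88 dB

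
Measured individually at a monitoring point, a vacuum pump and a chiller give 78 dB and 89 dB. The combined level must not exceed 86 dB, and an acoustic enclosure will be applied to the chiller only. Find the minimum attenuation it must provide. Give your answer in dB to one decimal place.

3.7 dB

Fixed contribution from the other source: Σ 10^(L/10) = 10^(78/10) = 6.310e+07 (78.00 dB).
The limit corresponds to 10^(86/10) = 3.981e+08; subtracting the fixed part leaves 3.350e+08 for the chiller, i.e. 85.25 dB.
Required insertion loss = 89 − 85.25 = 3.75 dB.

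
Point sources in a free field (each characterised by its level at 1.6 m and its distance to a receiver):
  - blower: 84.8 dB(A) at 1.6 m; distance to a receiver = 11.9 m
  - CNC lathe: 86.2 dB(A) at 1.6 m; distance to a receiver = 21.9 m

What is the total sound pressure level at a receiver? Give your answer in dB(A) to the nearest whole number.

69 dB(A)

Apply inverse-square spreading to bring every level to the receiver, then sum 10^(L/10).
blower: 84.8 − 20·log₁₀(11.9/1.6) = 84.8 − 17.43 = 67.37 dB(A).
CNC lathe: 86.2 − 20·log₁₀(21.9/1.6) = 86.2 − 22.73 = 63.47 dB(A).
Σ 10^(L/10) = 7.685e+06 → L_total = 10·log₁₀(7.685e+06) = 68.86 dB(A).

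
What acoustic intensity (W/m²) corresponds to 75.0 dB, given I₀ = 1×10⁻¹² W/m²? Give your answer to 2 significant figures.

L = 10·log₁₀(I/I₀) ⇒ I = I₀·10^(L/10) = 10⁻¹² × 10^7.50.

3.2e-05 W/m²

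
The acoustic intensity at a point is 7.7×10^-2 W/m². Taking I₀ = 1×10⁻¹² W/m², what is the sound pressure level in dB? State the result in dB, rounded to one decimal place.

108.9 dB

L = 10·log₁₀(I/I₀) = 10·log₁₀(7.7×10^-2/10⁻¹²) = 10·log₁₀(7.7×10^10).
L = 10·(0.8865 + 10) = 108.86 dB.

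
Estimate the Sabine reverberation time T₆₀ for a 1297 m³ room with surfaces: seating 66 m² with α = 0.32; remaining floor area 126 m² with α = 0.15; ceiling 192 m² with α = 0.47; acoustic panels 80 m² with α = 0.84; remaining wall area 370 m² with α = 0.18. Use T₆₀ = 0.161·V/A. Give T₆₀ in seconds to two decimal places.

0.79 s

Total absorption A = 66·0.32 + 126·0.15 + 192·0.47 + 80·0.84 + 370·0.18 = 264.06 m² sabins.
T₆₀ = 0.161·V/A = 0.161·1297/264.06 = 0.791 s.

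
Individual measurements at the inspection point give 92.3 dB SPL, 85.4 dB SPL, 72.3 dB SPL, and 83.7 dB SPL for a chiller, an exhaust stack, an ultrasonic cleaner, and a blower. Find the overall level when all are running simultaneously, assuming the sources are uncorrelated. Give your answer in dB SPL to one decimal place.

93.6 dB SPL

Incoherent sources combine by intensity addition: L_total = 10·log₁₀(Σ 10^(L_i/10)).
Σ 10^(L/10) = 10^(92.3/10) + 10^(85.4/10) + 10^(72.3/10) + 10^(83.7/10) = 2.296e+09.
L_total = 10·log₁₀(2.296e+09) = 93.61 dB SPL.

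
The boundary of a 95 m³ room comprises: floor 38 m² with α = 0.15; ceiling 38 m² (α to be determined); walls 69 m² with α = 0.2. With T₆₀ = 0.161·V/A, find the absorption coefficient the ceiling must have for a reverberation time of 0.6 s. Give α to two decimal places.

From T₆₀ = 0.161·V/A, the target T₆₀ = 0.6 s needs A = 0.161·95/0.6 = 25.49 m².
Absorption from the other surfaces = 38·0.15 + 69·0.2 = 19.50 m², so the ceiling must supply 5.99 m² over 38 m².
α = 5.99/38 = 0.158.

0.16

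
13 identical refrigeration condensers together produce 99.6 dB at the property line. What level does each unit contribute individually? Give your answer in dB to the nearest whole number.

88 dB

13 equal contributions raise the level by 10·log₁₀ 13 = 11.139 dB, so each unit alone gives 99.6 − 11.139.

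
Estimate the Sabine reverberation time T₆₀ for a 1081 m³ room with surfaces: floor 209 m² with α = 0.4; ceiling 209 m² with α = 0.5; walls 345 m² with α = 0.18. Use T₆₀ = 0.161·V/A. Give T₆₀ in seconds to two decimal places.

Total absorption A = 209·0.4 + 209·0.5 + 345·0.18 = 250.20 m² sabins.
T₆₀ = 0.161·V/A = 0.161·1081/250.20 = 0.696 s.

0.70 s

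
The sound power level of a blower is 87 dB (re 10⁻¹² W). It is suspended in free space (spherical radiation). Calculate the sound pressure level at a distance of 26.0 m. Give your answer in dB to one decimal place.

47.7 dB

Free-field spherical radiation: L_p = L_w − 10·log₁₀(4π·r²), r = 26.0 m.
4π·r² = 8495 m², 10·log₁₀ of that is 39.292 dB.
L_p = 87 − 39.292 = 47.71 dB.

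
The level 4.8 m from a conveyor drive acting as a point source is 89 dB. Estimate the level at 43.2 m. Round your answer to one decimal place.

Point-source attenuation: ΔL = 20·log₁₀(r₂/r₁) = 20·log₁₀(43.2/4.8) = 19.085 dB.
L₂ = 89 − 20·log₁₀(43.2/4.8) = 89 − 19.085 = 69.92 dB.

69.9 dB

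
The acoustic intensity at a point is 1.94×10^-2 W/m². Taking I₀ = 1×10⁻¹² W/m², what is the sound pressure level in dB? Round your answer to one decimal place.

I/I₀ = 1.94×10^-2/10⁻¹² = 1.94×10^10, and L = 10·log₁₀(I/I₀).
L = 10·(0.2878 + 10) = 102.88 dB.

102.9 dB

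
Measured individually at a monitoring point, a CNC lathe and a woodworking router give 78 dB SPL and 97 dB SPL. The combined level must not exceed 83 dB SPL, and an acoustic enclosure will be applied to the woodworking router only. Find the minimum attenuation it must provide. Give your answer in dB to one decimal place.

Fixed contribution from the other source: Σ 10^(L/10) = 10^(78/10) = 6.310e+07 (78.00 dB SPL).
The limit corresponds to 10^(83/10) = 1.995e+08; subtracting the fixed part leaves 1.364e+08 for the woodworking router, i.e. 81.35 dB SPL.
So the woodworking router must be reduced from 97 to 81.35 dB SPL: IL = 15.65 dB.

15.7 dB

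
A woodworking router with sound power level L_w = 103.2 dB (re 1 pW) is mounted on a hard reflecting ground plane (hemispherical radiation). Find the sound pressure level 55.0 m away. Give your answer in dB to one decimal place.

60.4 dB

Free-field hemispherical radiation: L_p = L_w − 10·log₁₀(2π·r²), r = 55.0 m.
2π·r² = 1.901e+04 m², 10·log₁₀ of that is 42.789 dB.
L_p = 103.2 − 42.789 = 60.41 dB.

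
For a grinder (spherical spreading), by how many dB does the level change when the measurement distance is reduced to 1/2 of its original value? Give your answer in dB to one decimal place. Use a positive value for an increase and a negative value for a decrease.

+6.0 dB

With spherical spreading the level changes by −20·log₁₀(r₂/r₁).
ΔL = −20·log₁₀(0.5) = +6.02 dB.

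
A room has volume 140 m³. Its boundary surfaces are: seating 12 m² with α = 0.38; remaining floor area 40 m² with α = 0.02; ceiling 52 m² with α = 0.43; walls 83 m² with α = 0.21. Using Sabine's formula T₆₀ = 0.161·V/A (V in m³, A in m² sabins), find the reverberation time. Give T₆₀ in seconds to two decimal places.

A = Σ Sᵢαᵢ = 12·0.38 + 40·0.02 + 52·0.43 + 83·0.21 = 45.15 m².
T₆₀ = 0.161·V/A = 0.161·140/45.15 = 0.499 s.

0.50 s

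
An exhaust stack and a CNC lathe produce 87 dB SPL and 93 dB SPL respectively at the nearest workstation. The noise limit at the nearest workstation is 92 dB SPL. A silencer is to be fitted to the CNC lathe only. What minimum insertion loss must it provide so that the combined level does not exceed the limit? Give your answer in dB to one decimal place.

Everything except the CNC lathe sums to 10^(87/10) = 5.012e+08 in linear terms, 87.00 dB SPL.
The limit corresponds to 10^(92/10) = 1.585e+09; subtracting the fixed part leaves 1.084e+09 for the CNC lathe, i.e. 90.35 dB SPL.
So the CNC lathe must be reduced from 93 to 90.35 dB SPL: IL = 2.65 dB.

2.7 dB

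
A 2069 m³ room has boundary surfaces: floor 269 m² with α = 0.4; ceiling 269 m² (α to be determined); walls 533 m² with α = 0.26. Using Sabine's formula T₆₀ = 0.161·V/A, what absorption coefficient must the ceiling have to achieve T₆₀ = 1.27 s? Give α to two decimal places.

Required total absorption A = 0.161·2069/1.27 = 262.29 m².
Absorption from the other surfaces = 269·0.4 + 533·0.26 = 246.18 m², so the ceiling must supply 16.11 m² over 269 m².
α = 16.11/269 = 0.060.

0.06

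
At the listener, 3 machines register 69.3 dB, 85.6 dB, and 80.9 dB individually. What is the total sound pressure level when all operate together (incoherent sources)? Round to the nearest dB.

87 dB

For uncorrelated sources the intensities add, so convert each level to linear form, sum, and take 10·log₁₀ of the total.
Σ 10^(L/10) = 10^(69.3/10) + 10^(85.6/10) + 10^(80.9/10) = 4.946e+08.
L_total = 10·log₁₀(4.946e+08) = 86.94 dB.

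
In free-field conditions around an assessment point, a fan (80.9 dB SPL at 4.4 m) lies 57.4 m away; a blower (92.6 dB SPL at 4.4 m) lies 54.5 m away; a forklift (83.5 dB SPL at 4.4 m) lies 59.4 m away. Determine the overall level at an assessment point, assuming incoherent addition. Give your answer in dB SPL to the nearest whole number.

Propagate each source to the receiver with L = L_ref − 20·log₁₀(r/r_ref), then add intensities.
fan: 80.9 − 20·log₁₀(57.4/4.4) = 80.9 − 22.31 = 58.59 dB SPL.
blower: 92.6 − 20·log₁₀(54.5/4.4) = 92.6 − 21.86 = 70.74 dB SPL.
forklift: 83.5 − 20·log₁₀(59.4/4.4) = 83.5 − 22.61 = 60.89 dB SPL.
Σ 10^(L/10) = 1.381e+07 → L_total = 10·log₁₀(1.381e+07) = 71.40 dB SPL.

71 dB SPL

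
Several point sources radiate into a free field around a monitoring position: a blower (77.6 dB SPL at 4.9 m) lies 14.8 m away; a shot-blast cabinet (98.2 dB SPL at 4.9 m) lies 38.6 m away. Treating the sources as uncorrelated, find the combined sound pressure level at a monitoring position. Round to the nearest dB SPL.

81 dB SPL

Propagate each source to the receiver with L = L_ref − 20·log₁₀(r/r_ref), then add intensities.
blower: 77.6 − 20·log₁₀(14.8/4.9) = 77.6 − 9.60 = 68.00 dB SPL.
shot-blast cabinet: 98.2 − 20·log₁₀(38.6/4.9) = 98.2 − 17.93 = 80.27 dB SPL.
Σ 10^(L/10) = 1.128e+08 → L_total = 10·log₁₀(1.128e+08) = 80.52 dB SPL.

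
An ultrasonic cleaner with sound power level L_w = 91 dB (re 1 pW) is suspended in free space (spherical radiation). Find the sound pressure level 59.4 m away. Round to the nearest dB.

45 dB

The power spreads over a sphere of area 4π·r², so L_p = L_w − 10·log₁₀(4π·r²).
4π·r² = 4.434e+04 m², 10·log₁₀ of that is 46.468 dB.
L_p = 91 − 46.468 = 44.53 dB.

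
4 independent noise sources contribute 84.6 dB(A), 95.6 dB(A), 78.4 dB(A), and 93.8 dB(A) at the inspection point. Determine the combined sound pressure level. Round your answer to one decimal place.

98.1 dB(A)

For uncorrelated sources the intensities add, so convert each level to linear form, sum, and take 10·log₁₀ of the total.
Σ 10^(L/10) = 10^(84.6/10) + 10^(95.6/10) + 10^(78.4/10) + 10^(93.8/10) = 6.387e+09.
L_total = 10·log₁₀(6.387e+09) = 98.05 dB(A).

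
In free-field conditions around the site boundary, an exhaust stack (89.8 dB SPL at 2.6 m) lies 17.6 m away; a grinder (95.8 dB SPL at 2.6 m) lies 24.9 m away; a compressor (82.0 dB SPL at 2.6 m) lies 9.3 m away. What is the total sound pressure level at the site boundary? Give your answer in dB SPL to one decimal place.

Apply inverse-square spreading to bring every level to the receiver, then sum 10^(L/10).
exhaust stack: 89.8 − 20·log₁₀(17.6/2.6) = 89.8 − 16.61 = 73.19 dB SPL.
grinder: 95.8 − 20·log₁₀(24.9/2.6) = 95.8 − 19.62 = 76.18 dB SPL.
compressor: 82.0 − 20·log₁₀(9.3/2.6) = 82.0 − 11.07 = 70.93 dB SPL.
Σ 10^(L/10) = 7.468e+07 → L_total = 10·log₁₀(7.468e+07) = 78.73 dB SPL.

78.7 dB SPL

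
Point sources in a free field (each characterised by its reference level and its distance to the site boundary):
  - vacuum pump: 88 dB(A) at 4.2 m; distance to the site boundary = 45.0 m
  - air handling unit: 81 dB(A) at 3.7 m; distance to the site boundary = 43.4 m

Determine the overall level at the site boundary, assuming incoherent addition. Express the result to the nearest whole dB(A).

68 dB(A)

First find each source's level at the receiver (point-source: −20·log₁₀(r/r_ref)), then combine on an intensity basis.
vacuum pump: 88 − 20·log₁₀(45.0/4.2) = 88 − 20.60 = 67.40 dB(A).
air handling unit: 81 − 20·log₁₀(43.4/3.7) = 81 − 21.39 = 59.61 dB(A).
Σ 10^(L/10) = 6.411e+06 → L_total = 10·log₁₀(6.411e+06) = 68.07 dB(A).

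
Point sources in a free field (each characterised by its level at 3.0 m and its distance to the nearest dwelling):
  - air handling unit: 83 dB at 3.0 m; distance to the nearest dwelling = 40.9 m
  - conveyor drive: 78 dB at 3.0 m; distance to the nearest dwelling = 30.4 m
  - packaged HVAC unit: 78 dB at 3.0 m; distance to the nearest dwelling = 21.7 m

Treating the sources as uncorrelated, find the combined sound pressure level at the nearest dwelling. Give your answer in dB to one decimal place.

First find each source's level at the receiver (point-source: −20·log₁₀(r/r_ref)), then combine on an intensity basis.
air handling unit: 83 − 20·log₁₀(40.9/3.0) = 83 − 22.69 = 60.31 dB.
conveyor drive: 78 − 20·log₁₀(30.4/3.0) = 78 − 20.12 = 57.88 dB.
packaged HVAC unit: 78 − 20·log₁₀(21.7/3.0) = 78 − 17.19 = 60.81 dB.
Σ 10^(L/10) = 2.894e+06 → L_total = 10·log₁₀(2.894e+06) = 64.61 dB.

64.6 dB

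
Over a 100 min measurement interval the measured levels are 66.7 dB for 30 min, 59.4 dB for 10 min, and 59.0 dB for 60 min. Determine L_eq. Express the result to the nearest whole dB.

Weight each interval's intensity by its duration and average over T = 100 min:
Σ tᵢ·10^(Lᵢ/10) = 30·10^(66.7/10) + 10·10^(59.4/10) + 60·10^(59.0/10) = 1.967e+08.
L_eq = 10·log₁₀(1.967e+08/100) = 62.94 dB.

63 dB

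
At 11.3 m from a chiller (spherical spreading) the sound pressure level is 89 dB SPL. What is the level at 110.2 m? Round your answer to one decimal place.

Spherical spreading from a point source gives a 20·log₁₀(r₂/r₁) drop.
L₂ = 89 − 20·log₁₀(110.2/11.3) = 89 − 19.782 = 69.22 dB SPL.

69.2 dB SPL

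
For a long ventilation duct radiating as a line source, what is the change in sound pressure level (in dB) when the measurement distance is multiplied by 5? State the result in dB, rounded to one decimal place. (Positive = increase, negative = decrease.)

A line source loses 3 dB per doubling of distance; generally ΔL = −10·log₁₀(r₂/r₁).
ΔL = −10·log₁₀(5) = -6.99 dB.

-7.0 dB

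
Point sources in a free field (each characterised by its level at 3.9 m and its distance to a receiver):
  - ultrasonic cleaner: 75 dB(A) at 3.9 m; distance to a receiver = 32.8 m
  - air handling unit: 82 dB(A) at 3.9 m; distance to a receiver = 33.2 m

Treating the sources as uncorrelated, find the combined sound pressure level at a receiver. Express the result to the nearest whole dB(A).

Propagate each source to the receiver with L = L_ref − 20·log₁₀(r/r_ref), then add intensities.
ultrasonic cleaner: 75 − 20·log₁₀(32.8/3.9) = 75 − 18.50 = 56.50 dB(A).
air handling unit: 82 − 20·log₁₀(33.2/3.9) = 82 − 18.60 = 63.40 dB(A).
Σ 10^(L/10) = 2.634e+06 → L_total = 10·log₁₀(2.634e+06) = 64.21 dB(A).

64 dB(A)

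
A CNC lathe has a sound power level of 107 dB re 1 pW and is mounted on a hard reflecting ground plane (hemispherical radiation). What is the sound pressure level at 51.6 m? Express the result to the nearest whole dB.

65 dB

L_p = L_w − 10·log₁₀(2π·r²) with r = 51.6 m.
2π·r² = 1.673e+04 m², 10·log₁₀ of that is 42.235 dB.
L_p = 107 − 42.235 = 64.77 dB.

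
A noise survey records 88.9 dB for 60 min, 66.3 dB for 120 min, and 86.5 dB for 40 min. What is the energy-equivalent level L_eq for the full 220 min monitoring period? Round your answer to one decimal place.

84.7 dB

Weight each interval's intensity by its duration and average over T = 220 min:
Σ tᵢ·10^(Lᵢ/10) = 60·10^(88.9/10) + 120·10^(66.3/10) + 40·10^(86.5/10) = 6.495e+10.
L_eq = 10·log₁₀(6.495e+10/220) = 84.70 dB.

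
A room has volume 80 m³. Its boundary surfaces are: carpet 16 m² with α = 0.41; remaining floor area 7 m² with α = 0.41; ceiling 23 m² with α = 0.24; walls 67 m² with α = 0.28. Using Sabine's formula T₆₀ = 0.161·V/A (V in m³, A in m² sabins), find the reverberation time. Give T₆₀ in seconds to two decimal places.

Summing Sᵢαᵢ: 16·0.41 + 7·0.41 + 23·0.24 + 67·0.28 = 33.71 m².
T₆₀ = 0.161·V/A = 0.161·80/33.71 = 0.382 s.

0.38 s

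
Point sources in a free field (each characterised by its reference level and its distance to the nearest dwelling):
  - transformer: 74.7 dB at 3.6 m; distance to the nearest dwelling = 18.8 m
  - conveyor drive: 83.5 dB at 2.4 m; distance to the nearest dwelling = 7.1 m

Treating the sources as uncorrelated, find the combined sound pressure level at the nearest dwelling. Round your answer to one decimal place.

74.3 dB

First find each source's level at the receiver (point-source: −20·log₁₀(r/r_ref)), then combine on an intensity basis.
transformer: 74.7 − 20·log₁₀(18.8/3.6) = 74.7 − 14.36 = 60.34 dB.
conveyor drive: 83.5 − 20·log₁₀(7.1/2.4) = 83.5 − 9.42 = 74.08 dB.
Σ 10^(L/10) = 2.666e+07 → L_total = 10·log₁₀(2.666e+07) = 74.26 dB.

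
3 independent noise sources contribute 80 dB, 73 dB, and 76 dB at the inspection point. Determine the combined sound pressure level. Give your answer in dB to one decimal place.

82.0 dB

Incoherent sources combine by intensity addition: L_total = 10·log₁₀(Σ 10^(L_i/10)).
Σ 10^(L/10) = 10^(80/10) + 10^(73/10) + 10^(76/10) = 1.598e+08.
L_total = 10·log₁₀(1.598e+08) = 82.03 dB.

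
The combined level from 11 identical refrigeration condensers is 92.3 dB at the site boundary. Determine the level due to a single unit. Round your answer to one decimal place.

Dividing the total intensity by 11 lowers the level by 10·log₁₀ 11 = 10.414 dB: L₁ = 92.3 − 10.414.

81.9 dB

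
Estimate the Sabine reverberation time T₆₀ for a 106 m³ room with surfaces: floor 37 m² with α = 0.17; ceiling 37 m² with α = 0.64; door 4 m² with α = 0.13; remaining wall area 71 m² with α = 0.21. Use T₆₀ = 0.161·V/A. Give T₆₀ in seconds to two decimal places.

Total absorption A = 37·0.17 + 37·0.64 + 4·0.13 + 71·0.21 = 45.40 m² sabins.
T₆₀ = 0.161·V/A = 0.161·106/45.40 = 0.376 s.

0.38 s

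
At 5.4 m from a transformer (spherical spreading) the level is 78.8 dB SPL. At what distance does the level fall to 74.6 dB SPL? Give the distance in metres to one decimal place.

8.8 m

For a point source L₁ − L₂ = 20·log₁₀(r₂/r₁), so r₂ = r₁·10^((L₁−L₂)/20).
r₂ = 5.4·10^((78.8−74.6)/20) = 5.4·10^(4.2/20) = 8.76 m.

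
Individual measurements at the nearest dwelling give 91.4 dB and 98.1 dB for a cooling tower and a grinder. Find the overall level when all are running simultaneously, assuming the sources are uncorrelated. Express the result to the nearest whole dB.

For uncorrelated sources the intensities add, so convert each level to linear form, sum, and take 10·log₁₀ of the total.
Σ 10^(L/10) = 10^(91.4/10) + 10^(98.1/10) = 7.837e+09.
L_total = 10·log₁₀(7.837e+09) = 98.94 dB.

99 dB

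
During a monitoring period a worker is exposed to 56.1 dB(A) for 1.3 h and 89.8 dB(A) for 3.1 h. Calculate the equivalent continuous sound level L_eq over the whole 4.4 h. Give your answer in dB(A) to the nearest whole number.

88 dB(A)

Weight each interval's intensity by its duration and average over T = 4.4 h:
Σ tᵢ·10^(Lᵢ/10) = 1.3·10^(56.1/10) + 3.1·10^(89.8/10) = 2.961e+09.
L_eq = 10·log₁₀(2.961e+09/4.4) = 88.28 dB(A).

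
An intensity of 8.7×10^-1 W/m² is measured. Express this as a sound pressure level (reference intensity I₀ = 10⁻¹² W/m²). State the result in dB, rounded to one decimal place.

119.4 dB

L = 10·log₁₀(I/I₀) = 10·log₁₀(8.7×10^-1/10⁻¹²) = 10·log₁₀(8.7×10^11).
L = 10·(0.9395 + 11) = 119.40 dB.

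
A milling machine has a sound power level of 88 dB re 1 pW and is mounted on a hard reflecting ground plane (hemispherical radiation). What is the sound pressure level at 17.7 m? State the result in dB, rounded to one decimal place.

The power spreads over a hemisphere of area 2π·r², so L_p = L_w − 10·log₁₀(2π·r²).
2π·r² = 1968 m², 10·log₁₀ of that is 32.941 dB.
L_p = 88 − 32.941 = 55.06 dB.

55.1 dB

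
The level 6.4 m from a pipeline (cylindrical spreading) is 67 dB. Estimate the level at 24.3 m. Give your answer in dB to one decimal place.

Line-source attenuation: ΔL = 10·log₁₀(r₂/r₁) = 10·log₁₀(24.3/6.4) = 5.794 dB.
L₂ = 67 − 10·log₁₀(24.3/6.4) = 67 − 5.794 = 61.21 dB.

61.2 dB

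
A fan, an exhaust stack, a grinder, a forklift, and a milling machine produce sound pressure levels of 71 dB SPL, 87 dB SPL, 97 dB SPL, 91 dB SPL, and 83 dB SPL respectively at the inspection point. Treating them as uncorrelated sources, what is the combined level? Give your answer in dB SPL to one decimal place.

98.4 dB SPL

Incoherent sources combine by intensity addition: L_total = 10·log₁₀(Σ 10^(L_i/10)).
Σ 10^(L/10) = 10^(71/10) + 10^(87/10) + 10^(97/10) + 10^(91/10) + 10^(83/10) = 6.984e+09.
L_total = 10·log₁₀(6.984e+09) = 98.44 dB SPL.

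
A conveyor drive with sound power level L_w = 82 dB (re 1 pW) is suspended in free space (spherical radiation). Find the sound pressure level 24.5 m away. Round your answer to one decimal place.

The power spreads over a sphere of area 4π·r², so L_p = L_w − 10·log₁₀(4π·r²).
4π·r² = 7543 m², 10·log₁₀ of that is 38.775 dB.
L_p = 82 − 38.775 = 43.22 dB.

43.2 dB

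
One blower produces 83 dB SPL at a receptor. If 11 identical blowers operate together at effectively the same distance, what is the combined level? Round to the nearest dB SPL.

93 dB SPL

L_total = L₁ + 10·log₁₀ N for N identical incoherent sources.
L_total = 83 + 10·log₁₀(11) = 83 + 10.414 = 93.41 dB SPL.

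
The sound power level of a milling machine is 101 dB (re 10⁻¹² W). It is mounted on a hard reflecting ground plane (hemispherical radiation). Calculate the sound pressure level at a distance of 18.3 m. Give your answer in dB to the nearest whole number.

68 dB

Free-field hemispherical radiation: L_p = L_w − 10·log₁₀(2π·r²), r = 18.3 m.
2π·r² = 2104 m², 10·log₁₀ of that is 33.231 dB.
L_p = 101 − 33.231 = 67.77 dB.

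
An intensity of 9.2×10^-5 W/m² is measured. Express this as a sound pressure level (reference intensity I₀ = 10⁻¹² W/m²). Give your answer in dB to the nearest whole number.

80 dB

I/I₀ = 9.2×10^-5/10⁻¹² = 9.2×10^7, and L = 10·log₁₀(I/I₀).
L = 10·(0.9638 + 7) = 79.64 dB.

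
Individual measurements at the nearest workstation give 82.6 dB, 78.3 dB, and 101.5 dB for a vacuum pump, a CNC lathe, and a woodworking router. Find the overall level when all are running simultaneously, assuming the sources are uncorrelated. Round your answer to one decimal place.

For uncorrelated sources the intensities add, so convert each level to linear form, sum, and take 10·log₁₀ of the total.
Σ 10^(L/10) = 10^(82.6/10) + 10^(78.3/10) + 10^(101.5/10) = 1.437e+10.
L_total = 10·log₁₀(1.437e+10) = 101.58 dB.

101.6 dB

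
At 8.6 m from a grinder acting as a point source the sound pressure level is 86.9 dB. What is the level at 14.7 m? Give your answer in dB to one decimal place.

Spherical spreading from a point source gives a 20·log₁₀(r₂/r₁) drop.
L₂ = 86.9 − 20·log₁₀(14.7/8.6) = 86.9 − 4.656 = 82.24 dB.

82.2 dB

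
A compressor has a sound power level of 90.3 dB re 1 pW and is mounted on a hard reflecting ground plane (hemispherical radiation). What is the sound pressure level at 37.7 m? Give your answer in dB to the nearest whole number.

Free-field hemispherical radiation: L_p = L_w − 10·log₁₀(2π·r²), r = 37.7 m.
2π·r² = 8930 m², 10·log₁₀ of that is 39.509 dB.
L_p = 90.3 − 39.509 = 50.79 dB.

51 dB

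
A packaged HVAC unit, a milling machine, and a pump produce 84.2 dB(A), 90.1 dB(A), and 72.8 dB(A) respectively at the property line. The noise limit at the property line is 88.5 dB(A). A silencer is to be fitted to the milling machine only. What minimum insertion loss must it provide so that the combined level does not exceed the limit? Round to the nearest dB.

4 dB

The untreated sources together contribute 10^(84.2/10) + 10^(72.8/10) = 2.821e+08, i.e. 84.50 dB(A).
To meet 88.5 dB(A) overall, the treated milling machine may contribute at most 10^(88.5/10) − 2.821e+08 = 4.259e+08, i.e. 86.29 dB(A).
Required insertion loss = 90.1 − 86.29 = 3.81 dB.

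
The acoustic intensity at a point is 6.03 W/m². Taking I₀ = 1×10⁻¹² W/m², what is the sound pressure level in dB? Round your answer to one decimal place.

L = 10·log₁₀(I/I₀) = 10·log₁₀(6.03/10⁻¹²) = 10·log₁₀(6.03×10^12).
L = 10·(0.7803 + 12) = 127.80 dB.

127.8 dB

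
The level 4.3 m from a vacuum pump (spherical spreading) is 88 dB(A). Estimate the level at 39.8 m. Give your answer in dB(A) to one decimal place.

For a point source, L₂ = L₁ − 20·log₁₀(r₂/r₁).
L₂ = 88 − 20·log₁₀(39.8/4.3) = 88 − 19.328 = 68.67 dB(A).

68.7 dB(A)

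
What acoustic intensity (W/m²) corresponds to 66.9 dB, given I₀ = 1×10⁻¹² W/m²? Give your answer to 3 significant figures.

4.90e-06 W/m²

I = I₀·10^(L/10) = 10⁻¹² × 10^(66.9/10) = 10^(-5.310).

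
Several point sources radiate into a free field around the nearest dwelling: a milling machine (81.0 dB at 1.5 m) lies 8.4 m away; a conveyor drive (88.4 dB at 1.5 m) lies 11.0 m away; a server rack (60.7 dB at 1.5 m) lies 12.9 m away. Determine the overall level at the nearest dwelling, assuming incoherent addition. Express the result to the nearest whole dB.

72 dB

Propagate each source to the receiver with L = L_ref − 20·log₁₀(r/r_ref), then add intensities.
milling machine: 81.0 − 20·log₁₀(8.4/1.5) = 81.0 − 14.96 = 66.04 dB.
conveyor drive: 88.4 − 20·log₁₀(11.0/1.5) = 88.4 − 17.31 = 71.09 dB.
server rack: 60.7 − 20·log₁₀(12.9/1.5) = 60.7 − 18.69 = 42.01 dB.
Σ 10^(L/10) = 1.689e+07 → L_total = 10·log₁₀(1.689e+07) = 72.28 dB.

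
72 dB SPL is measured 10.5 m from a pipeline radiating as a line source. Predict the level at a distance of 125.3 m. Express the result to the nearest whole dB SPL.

For a line source, L₂ = L₁ − 10·log₁₀(r₂/r₁).
L₂ = 72 − 10·log₁₀(125.3/10.5) = 72 − 10.768 = 61.23 dB SPL.

61 dB SPL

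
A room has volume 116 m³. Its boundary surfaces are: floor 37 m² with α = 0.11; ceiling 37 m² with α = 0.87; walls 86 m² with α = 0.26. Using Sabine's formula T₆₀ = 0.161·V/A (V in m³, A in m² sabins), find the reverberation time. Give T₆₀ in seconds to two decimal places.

0.32 s

Summing Sᵢαᵢ: 37·0.11 + 37·0.87 + 86·0.26 = 58.62 m².
T₆₀ = 0.161·V/A = 0.161·116/58.62 = 0.319 s.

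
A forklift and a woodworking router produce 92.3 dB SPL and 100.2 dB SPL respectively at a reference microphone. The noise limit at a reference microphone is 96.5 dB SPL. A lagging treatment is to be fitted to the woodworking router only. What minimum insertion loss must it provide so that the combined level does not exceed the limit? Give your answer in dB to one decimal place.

Fixed contribution from the other source: Σ 10^(L/10) = 10^(92.3/10) = 1.698e+09 (92.30 dB SPL).
To meet 96.5 dB SPL overall, the treated woodworking router may contribute at most 10^(96.5/10) − 1.698e+09 = 2.769e+09, i.e. 94.42 dB SPL.
So the woodworking router must be reduced from 100.2 to 94.42 dB SPL: IL = 5.78 dB.

5.8 dB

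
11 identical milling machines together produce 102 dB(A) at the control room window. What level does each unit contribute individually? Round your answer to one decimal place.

For N identical incoherent sources L_total = L₁ + 10·log₁₀ N, so L₁ = 102 − 10·log₁₀(11) = 102 − 10.414.

91.6 dB(A)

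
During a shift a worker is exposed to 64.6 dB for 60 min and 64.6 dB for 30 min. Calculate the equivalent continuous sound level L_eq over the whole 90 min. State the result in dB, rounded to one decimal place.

64.6 dB

The energy average is taken in the linear domain: L_eq = 10·log₁₀[(Σ tᵢ·10^(Lᵢ/10))/T], T = 90 min.
Σ tᵢ·10^(Lᵢ/10) = 60·10^(64.6/10) + 30·10^(64.6/10) = 2.596e+08.
L_eq = 10·log₁₀(2.596e+08/90) = 64.60 dB.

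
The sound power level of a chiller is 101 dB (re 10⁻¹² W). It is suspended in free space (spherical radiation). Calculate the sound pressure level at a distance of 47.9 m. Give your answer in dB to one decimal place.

The power spreads over a sphere of area 4π·r², so L_p = L_w − 10·log₁₀(4π·r²).
4π·r² = 2.883e+04 m², 10·log₁₀ of that is 44.599 dB.
L_p = 101 − 44.599 = 56.40 dB.

56.4 dB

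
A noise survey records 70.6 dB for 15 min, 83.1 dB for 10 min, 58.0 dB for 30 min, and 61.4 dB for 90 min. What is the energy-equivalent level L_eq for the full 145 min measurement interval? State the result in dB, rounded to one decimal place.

Weight each interval's intensity by its duration and average over T = 145 min:
Σ tᵢ·10^(Lᵢ/10) = 15·10^(70.6/10) + 10·10^(83.1/10) + 30·10^(58.0/10) + 90·10^(61.4/10) = 2.357e+09.
L_eq = 10·log₁₀(2.357e+09/145) = 72.11 dB.

72.1 dB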